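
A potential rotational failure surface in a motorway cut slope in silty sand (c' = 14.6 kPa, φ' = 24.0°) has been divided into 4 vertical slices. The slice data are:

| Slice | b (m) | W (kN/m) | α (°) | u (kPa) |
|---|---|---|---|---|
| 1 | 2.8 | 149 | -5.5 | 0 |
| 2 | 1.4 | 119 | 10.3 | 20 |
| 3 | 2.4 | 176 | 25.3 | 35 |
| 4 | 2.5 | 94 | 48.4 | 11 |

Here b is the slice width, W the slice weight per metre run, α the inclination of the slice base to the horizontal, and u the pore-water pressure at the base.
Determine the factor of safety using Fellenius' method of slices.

Ordinary method of slices: FS = Σ[c'·Δl_i + (W_i cosα_i − u_i·Δl_i)·tanφ'] / Σ W_i sinα_i, with Δl_i = b_i / cosα_i.
Slice 1: Δl = 2.8/cos(-5.5°) = 2.813 m; N'_1 = 149·cos(-5.5°) − 0·2.813 = 148.3; c'Δl = 41.07; W sinα = -14.3
Slice 2: Δl = 1.4/cos10.3° = 1.423 m; N'_2 = 119·cos10.3° − 20·1.423 = 88.6; c'Δl = 20.77; W sinα = 21.3
Slice 3: Δl = 2.4/cos25.3° = 2.655 m; N'_3 = 176·cos25.3° − 35·2.655 = 66.2; c'Δl = 38.76; W sinα = 75.2
Slice 4: Δl = 2.5/cos48.4° = 3.765 m; N'_4 = 94·cos48.4° − 11·3.765 = 21.0; c'Δl = 54.98; W sinα = 70.3
Σc'Δl = 155.6 kN/m; ΣN' = 324.1 kN/m; ΣW sinα = 152.5 kN/m
Resisting = 155.6 + 324.1·tan24.0° = 155.6 + 144.3 = 299.9 kN/m
FS = 299.9 / 152.5 = 1.966

FS = 1.97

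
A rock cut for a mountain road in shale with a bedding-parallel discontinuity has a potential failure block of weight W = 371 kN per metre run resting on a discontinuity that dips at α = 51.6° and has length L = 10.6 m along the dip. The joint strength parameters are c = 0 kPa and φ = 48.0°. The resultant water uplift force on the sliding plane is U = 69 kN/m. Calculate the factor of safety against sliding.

FS = 0.62

Resolving the block weight along and normal to the plane and applying the Mohr–Coulomb strength on the joint:
N' = W cosα − U = 371·cos51.6° − 69 = 161.4 kN/m
Driving force T = W sinα = 371·sin51.6° = 290.8 kN/m
Resisting force R = c·L + N'·tanφ = 0·10.6 + 161.4·tan48.0° = 0.0 + 179.3 = 179.3 kN/m
FS = R / T = 179.3 / 290.8 = 0.617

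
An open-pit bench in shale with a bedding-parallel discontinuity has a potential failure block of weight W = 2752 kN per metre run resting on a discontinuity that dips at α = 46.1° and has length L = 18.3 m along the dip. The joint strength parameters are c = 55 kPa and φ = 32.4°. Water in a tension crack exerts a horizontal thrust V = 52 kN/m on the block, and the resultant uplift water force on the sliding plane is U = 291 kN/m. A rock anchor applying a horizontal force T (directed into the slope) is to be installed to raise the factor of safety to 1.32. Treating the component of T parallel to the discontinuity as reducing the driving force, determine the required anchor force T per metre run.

T = 478 kN/m

Resolving forces along and normal to the sliding plane, with the horizontal anchor force T adding T·sinα to the effective normal force and T·cosα acting up the plane against the driving force:
FS = [cL + (W cosα − U − V sinα + T sinα) tanφ] / [W sinα + V cosα − T cosα]
Without the anchor: N' = 1579.8 kN/m, driving T_d = 2019.0 kN/m, resisting R = 55·18.3 + 1579.8·tan32.4° = 2009.1 kN/m, FS = 1.00.
Setting FS = 1.32 and solving for T:
1.32·(2019.0 − T cos46.1°) = 2009.1 + T sin46.1°·tan32.4°
T·(sin46.1°·tan32.4° + 1.32·cos46.1°) = 1.32·2019.0 − 2009.1
T·(0.7206·0.6346 + 1.32·0.6934) = 2665.1 − 2009.1 = 656.0
T·1.3726 = 656.0
T = 478.0 kN/m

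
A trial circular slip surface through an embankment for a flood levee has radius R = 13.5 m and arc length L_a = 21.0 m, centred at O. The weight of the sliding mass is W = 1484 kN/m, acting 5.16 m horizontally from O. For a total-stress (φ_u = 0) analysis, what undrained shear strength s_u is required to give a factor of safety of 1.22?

s_u = 33.0 kPa

FS = s_u·L_a·R / (W·d), so s_u = FS·W·d / (L_a·R).
s_u = 1.22·1484·5.16 / (21.00·13.5) = 9342.1 / 283.50 = 32.95 kPa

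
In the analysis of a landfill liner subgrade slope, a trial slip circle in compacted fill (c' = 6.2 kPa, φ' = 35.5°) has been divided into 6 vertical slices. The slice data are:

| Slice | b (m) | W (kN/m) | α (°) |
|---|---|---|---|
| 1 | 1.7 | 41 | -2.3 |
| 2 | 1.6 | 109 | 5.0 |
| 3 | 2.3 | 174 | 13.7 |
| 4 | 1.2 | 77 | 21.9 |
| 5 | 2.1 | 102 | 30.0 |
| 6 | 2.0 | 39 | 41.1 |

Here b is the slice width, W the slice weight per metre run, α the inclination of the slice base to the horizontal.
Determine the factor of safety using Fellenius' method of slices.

Ordinary method of slices: FS = Σ[c'·Δl_i + (W_i cosα_i)·tanφ'] / Σ W_i sinα_i, with Δl_i = b_i / cosα_i.
Slice 1: Δl = 1.7/cos(-2.3°) = 1.701 m; N'_1 = 41·cos(-2.3°) = 41.0; c'Δl = 10.55; W sinα = -1.6
Slice 2: Δl = 1.6/cos5.0° = 1.606 m; N'_2 = 109·cos5.0° = 108.6; c'Δl = 9.96; W sinα = 9.5
Slice 3: Δl = 2.3/cos13.7° = 2.367 m; N'_3 = 174·cos13.7° = 169.0; c'Δl = 14.68; W sinα = 41.2
Slice 4: Δl = 1.2/cos21.9° = 1.293 m; N'_4 = 77·cos21.9° = 71.4; c'Δl = 8.02; W sinα = 28.7
Slice 5: Δl = 2.1/cos30.0° = 2.425 m; N'_5 = 102·cos30.0° = 88.3; c'Δl = 15.03; W sinα = 51.0
Slice 6: Δl = 2.0/cos41.1° = 2.654 m; N'_6 = 39·cos41.1° = 29.4; c'Δl = 16.46; W sinα = 25.6
Σc'Δl = 74.7 kN/m; ΣN' = 507.8 kN/m; ΣW sinα = 154.4 kN/m
Resisting = 74.7 + 507.8·tan35.5° = 74.7 + 362.2 = 436.9 kN/m
FS = 436.9 / 154.4 = 2.829

FS = 2.83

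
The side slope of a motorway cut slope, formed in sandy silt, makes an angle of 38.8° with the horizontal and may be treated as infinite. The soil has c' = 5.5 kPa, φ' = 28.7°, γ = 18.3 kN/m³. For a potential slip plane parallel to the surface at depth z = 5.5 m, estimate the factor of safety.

For an infinite slope with a slip plane parallel to the surface (no pore pressure): FS = [c' + γz cos²β tanφ'] / [γz sinβ cosβ].
γz = 18.3·5.5 = 100.65 kN/m²
Numerator = 5.5 + 100.65·cos²38.8°·tan28.7° = 5.5 + 100.65·0.6074·0.5475 = 38.969 kPa
Denominator = 100.65·sin38.8°·cos38.8° = 100.65·0.6266·0.7793 = 49.151 kPa
FS = 38.969 / 49.151 = 0.793

FS = 0.79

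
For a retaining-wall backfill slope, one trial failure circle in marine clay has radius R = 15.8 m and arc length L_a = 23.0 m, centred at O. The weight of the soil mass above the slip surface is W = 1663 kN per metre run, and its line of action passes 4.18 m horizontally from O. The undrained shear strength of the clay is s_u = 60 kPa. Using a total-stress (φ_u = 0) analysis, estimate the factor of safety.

Taking moments about the centre O, the resisting moment is provided by the undrained shear strength acting along the arc:
M_R = s_u·L_a·R = 60·23.00·15.8 = 21804.0 kN·m/m
M_D = W·d = 1663·4.18 = 6951.3 kN·m/m
FS = M_R / M_D = 21804.0 / 6951.3 = 3.137

FS = 3.14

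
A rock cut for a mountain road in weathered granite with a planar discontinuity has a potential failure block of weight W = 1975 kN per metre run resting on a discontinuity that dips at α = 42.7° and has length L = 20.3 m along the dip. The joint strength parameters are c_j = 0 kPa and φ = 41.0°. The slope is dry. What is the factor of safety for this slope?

Resolving the block weight along and normal to the plane and applying the Mohr–Coulomb strength on the joint:
N' = W cosα = 1975·cos42.7° = 1451.5 kN/m
Driving force T = W sinα = 1975·sin42.7° = 1339.4 kN/m
Resisting force R = c_j·L + N'·tanφ = 0·20.3 + 1451.5·tan41.0° = 0.0 + 1261.7 = 1261.7 kN/m
FS = R / T = 1261.7 / 1339.4 = 0.942

FS = 0.94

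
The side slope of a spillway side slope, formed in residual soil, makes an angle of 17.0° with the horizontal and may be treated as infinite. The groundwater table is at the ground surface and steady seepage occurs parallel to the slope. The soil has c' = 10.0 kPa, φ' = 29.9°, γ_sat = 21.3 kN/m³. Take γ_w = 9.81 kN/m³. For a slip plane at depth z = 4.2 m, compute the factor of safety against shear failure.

FS = 1.41

With seepage parallel to the slope and the water table at the surface, the effective normal stress on the slip plane uses the buoyant unit weight γ' = γ_sat − γ_w while the driving shear stress uses γ_sat:
FS = [c' + γ' z cos²β tanφ'] / [γ_sat z sinβ cosβ]
γ' = 21.3 − 9.81 = 11.49 kN/m³
Numerator = 10.0 + 11.49·4.2·cos²17.0°·tan29.9° = 10.0 + 11.49·4.2·0.9145·0.5750 = 35.378 kPa
Denominator = 21.3·4.2·sin17.0°·cos17.0° = 21.3·4.2·0.2924·0.9563 = 25.013 kPa
FS = 35.378 / 25.013 = 1.414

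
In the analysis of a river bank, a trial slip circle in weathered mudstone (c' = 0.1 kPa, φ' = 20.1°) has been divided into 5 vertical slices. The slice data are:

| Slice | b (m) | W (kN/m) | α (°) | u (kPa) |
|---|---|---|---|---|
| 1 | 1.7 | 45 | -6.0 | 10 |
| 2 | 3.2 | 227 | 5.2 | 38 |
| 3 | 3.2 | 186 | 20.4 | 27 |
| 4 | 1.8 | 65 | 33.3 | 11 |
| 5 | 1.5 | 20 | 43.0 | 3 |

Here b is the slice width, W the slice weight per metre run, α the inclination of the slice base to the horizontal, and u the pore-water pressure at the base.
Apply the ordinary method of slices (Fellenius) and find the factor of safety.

FS = 0.72

Ordinary method of slices: FS = Σ[c'·Δl_i + (W_i cosα_i − u_i·Δl_i)·tanφ'] / Σ W_i sinα_i, with Δl_i = b_i / cosα_i.
Slice 1: Δl = 1.7/cos(-6.0°) = 1.709 m; N'_1 = 45·cos(-6.0°) − 10·1.709 = 27.7; c'Δl = 0.17; W sinα = -4.7
Slice 2: Δl = 3.2/cos5.2° = 3.213 m; N'_2 = 227·cos5.2° − 38·3.213 = 104.0; c'Δl = 0.32; W sinα = 20.6
Slice 3: Δl = 3.2/cos20.4° = 3.414 m; N'_3 = 186·cos20.4° − 27·3.414 = 82.2; c'Δl = 0.34; W sinα = 64.8
Slice 4: Δl = 1.8/cos33.3° = 2.154 m; N'_4 = 65·cos33.3° − 11·2.154 = 30.6; c'Δl = 0.22; W sinα = 35.7
Slice 5: Δl = 1.5/cos43.0° = 2.051 m; N'_5 = 20·cos43.0° − 3·2.051 = 8.5; c'Δl = 0.21; W sinα = 13.6
Σc'Δl = 1.3 kN/m; ΣN' = 252.9 kN/m; ΣW sinα = 130.0 kN/m
Resisting = 1.3 + 252.9·tan20.1° = 1.3 + 92.5 = 93.8 kN/m
FS = 93.8 / 130.0 = 0.721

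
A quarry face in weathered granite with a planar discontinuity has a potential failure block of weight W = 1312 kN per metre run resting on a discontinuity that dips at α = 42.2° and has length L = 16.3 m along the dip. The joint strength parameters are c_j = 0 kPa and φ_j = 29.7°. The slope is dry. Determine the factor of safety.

Resolving the block weight along and normal to the plane and applying the Mohr–Coulomb strength on the joint:
N' = W cosα = 1312·cos42.2° = 971.9 kN/m
Driving force T = W sinα = 1312·sin42.2° = 881.3 kN/m
Resisting force R = c_j·L + N'·tanφ_j = 0·16.3 + 971.9·tan29.7° = 0.0 + 554.4 = 554.4 kN/m
FS = R / T = 554.4 / 881.3 = 0.629

FS = 0.63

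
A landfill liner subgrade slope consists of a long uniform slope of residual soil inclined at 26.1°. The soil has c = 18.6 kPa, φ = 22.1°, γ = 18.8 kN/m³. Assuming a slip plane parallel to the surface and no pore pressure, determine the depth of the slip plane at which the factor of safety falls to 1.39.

Setting FS = 1.39 in FS = [c + γz cos²β tanφ] / [γz sinβ cosβ] and solving for z:
z = c / [γ cosβ (FS·sinβ − cosβ·tanφ)]
  = 18.6 / [18.8·cos26.1°·(1.39·sin26.1° − cos26.1°·tan22.1°)]
  = 18.6 / [18.8·0.8980·(1.39·0.4399 − 0.8980·0.4061)]
  = 18.6 / 4.1678 = 4.463 m

z = 4.46 m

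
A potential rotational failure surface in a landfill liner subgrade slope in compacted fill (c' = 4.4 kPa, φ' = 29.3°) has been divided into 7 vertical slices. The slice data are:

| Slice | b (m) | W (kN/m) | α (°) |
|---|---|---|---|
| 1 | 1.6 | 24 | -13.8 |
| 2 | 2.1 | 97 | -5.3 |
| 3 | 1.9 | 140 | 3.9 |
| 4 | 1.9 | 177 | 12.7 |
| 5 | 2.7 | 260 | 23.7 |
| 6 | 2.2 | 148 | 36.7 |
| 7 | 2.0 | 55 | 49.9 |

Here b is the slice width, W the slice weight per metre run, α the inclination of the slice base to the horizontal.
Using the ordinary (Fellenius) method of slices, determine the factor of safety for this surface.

Ordinary method of slices: FS = Σ[c'·Δl_i + (W_i cosα_i)·tanφ'] / Σ W_i sinα_i, with Δl_i = b_i / cosα_i.
Slice 1: Δl = 1.6/cos(-13.8°) = 1.648 m; N'_1 = 24·cos(-13.8°) = 23.3; c'Δl = 7.25; W sinα = -5.7
Slice 2: Δl = 2.1/cos(-5.3°) = 2.109 m; N'_2 = 97·cos(-5.3°) = 96.6; c'Δl = 9.28; W sinα = -9.0
Slice 3: Δl = 1.9/cos3.9° = 1.904 m; N'_3 = 140·cos3.9° = 139.7; c'Δl = 8.38; W sinα = 9.5
Slice 4: Δl = 1.9/cos12.7° = 1.948 m; N'_4 = 177·cos12.7° = 172.7; c'Δl = 8.57; W sinα = 38.9
Slice 5: Δl = 2.7/cos23.7° = 2.949 m; N'_5 = 260·cos23.7° = 238.1; c'Δl = 12.97; W sinα = 104.5
Slice 6: Δl = 2.2/cos36.7° = 2.744 m; N'_6 = 148·cos36.7° = 118.7; c'Δl = 12.07; W sinα = 88.4
Slice 7: Δl = 2.0/cos49.9° = 3.105 m; N'_7 = 55·cos49.9° = 35.4; c'Δl = 13.66; W sinα = 42.1
Σc'Δl = 72.2 kN/m; ΣN' = 824.4 kN/m; ΣW sinα = 268.8 kN/m
Resisting = 72.2 + 824.4·tan29.3° = 72.2 + 462.6 = 534.8 kN/m
FS = 534.8 / 268.8 = 1.990

FS = 1.99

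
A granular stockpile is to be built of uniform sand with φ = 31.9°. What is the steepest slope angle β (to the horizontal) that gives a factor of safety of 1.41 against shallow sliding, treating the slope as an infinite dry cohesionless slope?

For an infinite dry cohesionless slope FS = tanφ/tanβ, so tanβ = tanφ / FS.
tanβ = tan31.9° / 1.41 = 0.6224 / 1.41 = 0.4415
β = arctan(0.4415) = 23.82°

β = 23.8°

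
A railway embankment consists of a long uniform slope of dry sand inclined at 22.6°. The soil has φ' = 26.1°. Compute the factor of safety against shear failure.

For a dry cohesionless infinite slope the factor of safety is FS = tanφ' / tanβ.
FS = tan26.1° / tan22.6° = 0.4899 / 0.4163 = 1.177

FS = 1.18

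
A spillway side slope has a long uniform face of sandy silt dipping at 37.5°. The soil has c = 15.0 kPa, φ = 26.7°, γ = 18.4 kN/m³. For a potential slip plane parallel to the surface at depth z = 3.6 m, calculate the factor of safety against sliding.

For an infinite slope with a slip plane parallel to the surface (no pore pressure): FS = [c + γz cos²β tanφ] / [γz sinβ cosβ].
γz = 18.4·3.6 = 66.24 kN/m²
Numerator = 15.0 + 66.24·cos²37.5°·tan26.7° = 15.0 + 66.24·0.6294·0.5029 = 35.969 kPa
Denominator = 66.24·sin37.5°·cos37.5° = 66.24·0.6088·0.7934 = 31.991 kPa
FS = 35.969 / 31.991 = 1.124

FS = 1.12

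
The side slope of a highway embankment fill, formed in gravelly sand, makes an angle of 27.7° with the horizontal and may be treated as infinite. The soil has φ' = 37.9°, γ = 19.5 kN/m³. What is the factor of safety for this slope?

For a dry cohesionless infinite slope the factor of safety is FS = tanφ' / tanβ.
FS = tan37.9° / tan27.7° = 0.7785 / 0.5250 = 1.483

FS = 1.48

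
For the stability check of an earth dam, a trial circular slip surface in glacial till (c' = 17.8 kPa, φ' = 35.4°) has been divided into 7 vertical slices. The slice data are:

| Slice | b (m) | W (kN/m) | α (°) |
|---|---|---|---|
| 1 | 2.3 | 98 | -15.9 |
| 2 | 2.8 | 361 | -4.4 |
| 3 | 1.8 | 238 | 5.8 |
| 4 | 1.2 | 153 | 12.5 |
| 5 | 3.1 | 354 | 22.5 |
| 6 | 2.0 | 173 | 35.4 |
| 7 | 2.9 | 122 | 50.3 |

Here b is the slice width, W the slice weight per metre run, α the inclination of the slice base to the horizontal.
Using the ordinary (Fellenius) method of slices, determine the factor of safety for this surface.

FS = 3.96

Ordinary method of slices: FS = Σ[c'·Δl_i + (W_i cosα_i)·tanφ'] / Σ W_i sinα_i, with Δl_i = b_i / cosα_i.
Slice 1: Δl = 2.3/cos(-15.9°) = 2.391 m; N'_1 = 98·cos(-15.9°) = 94.3; c'Δl = 42.57; W sinα = -26.8
Slice 2: Δl = 2.8/cos(-4.4°) = 2.808 m; N'_2 = 361·cos(-4.4°) = 359.9; c'Δl = 49.99; W sinα = -27.7
Slice 3: Δl = 1.8/cos5.8° = 1.809 m; N'_3 = 238·cos5.8° = 236.8; c'Δl = 32.20; W sinα = 24.1
Slice 4: Δl = 1.2/cos12.5° = 1.229 m; N'_4 = 153·cos12.5° = 149.4; c'Δl = 21.88; W sinα = 33.1
Slice 5: Δl = 3.1/cos22.5° = 3.355 m; N'_5 = 354·cos22.5° = 327.1; c'Δl = 59.73; W sinα = 135.5
Slice 6: Δl = 2.0/cos35.4° = 2.454 m; N'_6 = 173·cos35.4° = 141.0; c'Δl = 43.67; W sinα = 100.2
Slice 7: Δl = 2.9/cos50.3° = 4.540 m; N'_7 = 122·cos50.3° = 77.9; c'Δl = 80.81; W sinα = 93.9
Σc'Δl = 330.9 kN/m; ΣN' = 1386.3 kN/m; ΣW sinα = 332.2 kN/m
Resisting = 330.9 + 1386.3·tan35.4° = 330.9 + 985.2 = 1316.1 kN/m
FS = 1316.1 / 332.2 = 3.962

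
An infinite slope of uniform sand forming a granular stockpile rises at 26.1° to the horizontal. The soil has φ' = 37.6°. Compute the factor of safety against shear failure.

FS = 1.57

For a dry cohesionless infinite slope the factor of safety is FS = tanφ' / tanβ.
FS = tan37.6° / tan26.1° = 0.7701 / 0.4899 = 1.572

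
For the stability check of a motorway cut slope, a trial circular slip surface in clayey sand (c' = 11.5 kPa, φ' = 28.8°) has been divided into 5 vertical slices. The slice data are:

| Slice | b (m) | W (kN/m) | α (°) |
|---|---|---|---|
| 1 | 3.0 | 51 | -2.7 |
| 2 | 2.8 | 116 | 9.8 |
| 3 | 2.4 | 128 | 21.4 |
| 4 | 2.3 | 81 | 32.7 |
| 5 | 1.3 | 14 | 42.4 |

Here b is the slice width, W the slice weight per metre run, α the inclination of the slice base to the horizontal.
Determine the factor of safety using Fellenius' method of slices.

Ordinary method of slices: FS = Σ[c'·Δl_i + (W_i cosα_i)·tanφ'] / Σ W_i sinα_i, with Δl_i = b_i / cosα_i.
Slice 1: Δl = 3.0/cos(-2.7°) = 3.003 m; N'_1 = 51·cos(-2.7°) = 50.9; c'Δl = 34.54; W sinα = -2.4
Slice 2: Δl = 2.8/cos9.8° = 2.841 m; N'_2 = 116·cos9.8° = 114.3; c'Δl = 32.68; W sinα = 19.7
Slice 3: Δl = 2.4/cos21.4° = 2.578 m; N'_3 = 128·cos21.4° = 119.2; c'Δl = 29.64; W sinα = 46.7
Slice 4: Δl = 2.3/cos32.7° = 2.733 m; N'_4 = 81·cos32.7° = 68.2; c'Δl = 31.43; W sinα = 43.8
Slice 5: Δl = 1.3/cos42.4° = 1.760 m; N'_5 = 14·cos42.4° = 10.3; c'Δl = 20.24; W sinα = 9.4
Σc'Δl = 148.5 kN/m; ΣN' = 362.9 kN/m; ΣW sinα = 117.2 kN/m
Resisting = 148.5 + 362.9·tan28.8° = 148.5 + 199.5 = 348.1 kN/m
FS = 348.1 / 117.2 = 2.969

FS = 2.97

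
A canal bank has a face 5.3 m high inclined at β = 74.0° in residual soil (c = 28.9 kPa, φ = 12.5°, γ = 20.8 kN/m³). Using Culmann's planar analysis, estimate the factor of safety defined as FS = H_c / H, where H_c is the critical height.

FS = 1.88

H_c = (4c/γ) · sinβ cosφ / [1 − cos(β − φ)]
    = (4·28.9/20.8) · sin74.0°·cos12.5° / [1 − cos61.5°]
    = 5.558 · 0.9385 / 0.5228 = 9.98 m
FS = H_c / H = 9.98 / 5.3 = 1.882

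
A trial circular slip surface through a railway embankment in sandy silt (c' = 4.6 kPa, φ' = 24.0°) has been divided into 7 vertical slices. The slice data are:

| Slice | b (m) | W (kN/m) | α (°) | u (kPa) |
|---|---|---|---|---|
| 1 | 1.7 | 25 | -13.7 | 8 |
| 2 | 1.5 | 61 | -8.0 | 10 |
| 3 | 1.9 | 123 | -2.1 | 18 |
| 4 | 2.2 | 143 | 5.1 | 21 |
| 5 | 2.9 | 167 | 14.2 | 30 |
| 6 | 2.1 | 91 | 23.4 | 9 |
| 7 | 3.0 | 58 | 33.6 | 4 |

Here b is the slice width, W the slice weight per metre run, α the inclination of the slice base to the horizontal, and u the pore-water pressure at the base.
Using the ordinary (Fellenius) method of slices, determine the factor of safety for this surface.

FS = 2.50

Ordinary method of slices: FS = Σ[c'·Δl_i + (W_i cosα_i − u_i·Δl_i)·tanφ'] / Σ W_i sinα_i, with Δl_i = b_i / cosα_i.
Slice 1: Δl = 1.7/cos(-13.7°) = 1.750 m; N'_1 = 25·cos(-13.7°) − 8·1.750 = 10.3; c'Δl = 8.05; W sinα = -5.9
Slice 2: Δl = 1.5/cos(-8.0°) = 1.515 m; N'_2 = 61·cos(-8.0°) − 10·1.515 = 45.3; c'Δl = 6.97; W sinα = -8.5
Slice 3: Δl = 1.9/cos(-2.1°) = 1.901 m; N'_3 = 123·cos(-2.1°) − 18·1.901 = 88.7; c'Δl = 8.75; W sinα = -4.5
Slice 4: Δl = 2.2/cos5.1° = 2.209 m; N'_4 = 143·cos5.1° − 21·2.209 = 96.1; c'Δl = 10.16; W sinα = 12.7
Slice 5: Δl = 2.9/cos14.2° = 2.991 m; N'_5 = 167·cos14.2° − 30·2.991 = 72.2; c'Δl = 13.76; W sinα = 41.0
Slice 6: Δl = 2.1/cos23.4° = 2.288 m; N'_6 = 91·cos23.4° − 9·2.288 = 62.9; c'Δl = 10.53; W sinα = 36.1
Slice 7: Δl = 3.0/cos33.6° = 3.602 m; N'_7 = 58·cos33.6° − 4·3.602 = 33.9; c'Δl = 16.57; W sinα = 32.1
Σc'Δl = 74.8 kN/m; ΣN' = 409.3 kN/m; ΣW sinα = 103.0 kN/m
Resisting = 74.8 + 409.3·tan24.0° = 74.8 + 182.2 = 257.0 kN/m
FS = 257.0 / 103.0 = 2.495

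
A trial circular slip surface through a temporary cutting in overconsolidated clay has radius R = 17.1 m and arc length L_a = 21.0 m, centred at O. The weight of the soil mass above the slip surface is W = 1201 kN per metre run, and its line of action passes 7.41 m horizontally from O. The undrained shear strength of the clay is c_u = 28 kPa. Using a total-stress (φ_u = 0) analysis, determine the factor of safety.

FS = 1.13

Taking moments about the centre O, the resisting moment is provided by the undrained shear strength acting along the arc:
M_R = c_u·L_a·R = 28·21.00·17.1 = 10054.8 kN·m/m
M_D = W·d = 1201·7.41 = 8899.4 kN·m/m
FS = M_R / M_D = 10054.8 / 8899.4 = 1.130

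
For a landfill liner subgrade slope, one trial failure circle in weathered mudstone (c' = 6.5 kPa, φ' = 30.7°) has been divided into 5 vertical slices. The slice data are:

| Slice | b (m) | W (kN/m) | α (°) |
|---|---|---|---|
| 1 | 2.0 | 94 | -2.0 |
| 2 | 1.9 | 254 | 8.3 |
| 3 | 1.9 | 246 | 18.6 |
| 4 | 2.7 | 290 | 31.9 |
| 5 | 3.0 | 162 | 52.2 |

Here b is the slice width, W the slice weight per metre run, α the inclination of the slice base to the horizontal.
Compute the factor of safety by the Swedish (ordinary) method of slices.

FS = 1.63

Ordinary method of slices: FS = Σ[c'·Δl_i + (W_i cosα_i)·tanφ'] / Σ W_i sinα_i, with Δl_i = b_i / cosα_i.
Slice 1: Δl = 2.0/cos(-2.0°) = 2.001 m; N'_1 = 94·cos(-2.0°) = 93.9; c'Δl = 13.01; W sinα = -3.3
Slice 2: Δl = 1.9/cos8.3° = 1.920 m; N'_2 = 254·cos8.3° = 251.3; c'Δl = 12.48; W sinα = 36.7
Slice 3: Δl = 1.9/cos18.6° = 2.005 m; N'_3 = 246·cos18.6° = 233.2; c'Δl = 13.03; W sinα = 78.5
Slice 4: Δl = 2.7/cos31.9° = 3.180 m; N'_4 = 290·cos31.9° = 246.2; c'Δl = 20.67; W sinα = 153.2
Slice 5: Δl = 3.0/cos52.2° = 4.895 m; N'_5 = 162·cos52.2° = 99.3; c'Δl = 31.82; W sinα = 128.0
Σc'Δl = 91.0 kN/m; ΣN' = 923.9 kN/m; ΣW sinα = 393.1 kN/m
Resisting = 91.0 + 923.9·tan30.7° = 91.0 + 548.6 = 639.6 kN/m
FS = 639.6 / 393.1 = 1.627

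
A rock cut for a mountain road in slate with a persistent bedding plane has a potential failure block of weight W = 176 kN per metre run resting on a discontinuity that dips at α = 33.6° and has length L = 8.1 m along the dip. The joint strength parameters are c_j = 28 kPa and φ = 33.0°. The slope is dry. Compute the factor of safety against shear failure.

FS = 3.31

Resolving the block weight along and normal to the plane and applying the Mohr–Coulomb strength on the joint:
N' = W cosα = 176·cos33.6° = 146.6 kN/m
Driving force T = W sinα = 176·sin33.6° = 97.4 kN/m
Resisting force R = c_j·L + N'·tanφ = 28·8.1 + 146.6·tan33.0° = 226.8 + 95.2 = 322.0 kN/m
FS = R / T = 322.0 / 97.4 = 3.306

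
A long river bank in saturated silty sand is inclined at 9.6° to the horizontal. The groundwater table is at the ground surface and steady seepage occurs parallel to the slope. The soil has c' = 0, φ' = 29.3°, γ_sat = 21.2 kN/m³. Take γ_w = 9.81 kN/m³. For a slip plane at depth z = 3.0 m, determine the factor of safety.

With seepage parallel to the slope and the water table at the surface, the effective normal stress on the slip plane uses the buoyant unit weight γ' = γ_sat − γ_w while the driving shear stress uses γ_sat:
FS = [c' + γ' z cos²β tanφ'] / [γ_sat z sinβ cosβ]
(For c' = 0 this reduces to FS = (γ'/γ_sat)·tanφ'/tanβ.)
γ' = 21.2 − 9.81 = 11.39 kN/m³
Numerator = 0.0 + 11.39·3.0·cos²9.6°·tan29.3° = 0.0 + 11.39·3.0·0.9722·0.5612 = 18.642 kPa
Denominator = 21.2·3.0·sin9.6°·cos9.6° = 21.2·3.0·0.1668·0.9860 = 10.458 kPa
FS = 18.642 / 10.458 = 1.783

FS = 1.78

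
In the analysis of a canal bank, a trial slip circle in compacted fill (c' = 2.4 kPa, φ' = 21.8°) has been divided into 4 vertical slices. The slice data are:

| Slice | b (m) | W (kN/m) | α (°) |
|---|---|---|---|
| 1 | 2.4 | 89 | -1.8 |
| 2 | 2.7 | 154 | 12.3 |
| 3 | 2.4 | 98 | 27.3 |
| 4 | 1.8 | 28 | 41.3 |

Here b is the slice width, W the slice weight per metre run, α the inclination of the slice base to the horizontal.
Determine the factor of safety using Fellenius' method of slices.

FS = 1.75

Ordinary method of slices: FS = Σ[c'·Δl_i + (W_i cosα_i)·tanφ'] / Σ W_i sinα_i, with Δl_i = b_i / cosα_i.
Slice 1: Δl = 2.4/cos(-1.8°) = 2.401 m; N'_1 = 89·cos(-1.8°) = 89.0; c'Δl = 5.76; W sinα = -2.8
Slice 2: Δl = 2.7/cos12.3° = 2.763 m; N'_2 = 154·cos12.3° = 150.5; c'Δl = 6.63; W sinα = 32.8
Slice 3: Δl = 2.4/cos27.3° = 2.701 m; N'_3 = 98·cos27.3° = 87.1; c'Δl = 6.48; W sinα = 44.9
Slice 4: Δl = 1.8/cos41.3° = 2.396 m; N'_4 = 28·cos41.3° = 21.0; c'Δl = 5.75; W sinα = 18.5
Σc'Δl = 24.6 kN/m; ΣN' = 347.5 kN/m; ΣW sinα = 93.4 kN/m
Resisting = 24.6 + 347.5·tan21.8° = 24.6 + 139.0 = 163.6 kN/m
FS = 163.6 / 93.4 = 1.751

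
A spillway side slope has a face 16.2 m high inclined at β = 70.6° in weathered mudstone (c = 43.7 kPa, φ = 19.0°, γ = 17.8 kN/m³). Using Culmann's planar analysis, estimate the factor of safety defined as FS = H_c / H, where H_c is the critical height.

H_c = (4c/γ) · sinβ cosφ / [1 − cos(β − φ)]
    = (4·43.7/17.8) · sin70.6°·cos19.0° / [1 − cos51.6°]
    = 9.820 · 0.8918 / 0.3789 = 23.12 m
FS = H_c / H = 23.12 / 16.2 = 1.427

FS = 1.43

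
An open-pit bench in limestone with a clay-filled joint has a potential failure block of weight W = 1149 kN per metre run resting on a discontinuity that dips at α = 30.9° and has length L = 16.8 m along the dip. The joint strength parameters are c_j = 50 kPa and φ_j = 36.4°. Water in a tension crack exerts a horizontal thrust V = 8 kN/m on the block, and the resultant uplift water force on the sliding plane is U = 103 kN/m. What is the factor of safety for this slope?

Resolving the block weight along and normal to the plane and applying the Mohr–Coulomb strength on the joint:
N' = W cosα − U − V sinα = 1149·cos30.9° − 103 − 8·sin30.9° = 878.8 kN/m
Driving force T = W sinα + V cosα = 1149·sin30.9° + 8·cos30.9° = 596.9 kN/m
Resisting force R = c_j·L + N'·tanφ_j = 50·16.8 + 878.8·tan36.4° = 840.0 + 647.9 = 1487.9 kN/m
FS = R / T = 1487.9 / 596.9 = 2.493

FS = 2.49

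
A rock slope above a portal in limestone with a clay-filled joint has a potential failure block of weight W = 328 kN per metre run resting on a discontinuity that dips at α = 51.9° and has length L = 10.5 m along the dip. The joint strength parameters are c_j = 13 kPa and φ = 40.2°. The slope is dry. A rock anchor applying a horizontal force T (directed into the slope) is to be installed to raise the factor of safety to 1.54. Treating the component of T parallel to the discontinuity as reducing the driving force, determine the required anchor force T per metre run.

T = 56 kN/m

Resolving forces along and normal to the sliding plane, with the horizontal anchor force T adding T·sinα to the effective normal force and T·cosα acting up the plane against the driving force:
FS = [c_jL + (W cosα + T sinα) tanφ] / [W sinα − T cosα]
Without the anchor: N' = 202.4 kN/m, driving T_d = 258.1 kN/m, resisting R = 13·10.5 + 202.4·tan40.2° = 307.5 kN/m, FS = 1.19.
Setting FS = 1.54 and solving for T:
1.54·(258.1 − T cos51.9°) = 307.5 + T sin51.9°·tan40.2°
T·(sin51.9°·tan40.2° + 1.54·cos51.9°) = 1.54·258.1 − 307.5
T·(0.7869·0.8451 + 1.54·0.6170) = 397.5 − 307.5 = 90.0
T·1.6152 = 90.0
T = 55.7 kN/m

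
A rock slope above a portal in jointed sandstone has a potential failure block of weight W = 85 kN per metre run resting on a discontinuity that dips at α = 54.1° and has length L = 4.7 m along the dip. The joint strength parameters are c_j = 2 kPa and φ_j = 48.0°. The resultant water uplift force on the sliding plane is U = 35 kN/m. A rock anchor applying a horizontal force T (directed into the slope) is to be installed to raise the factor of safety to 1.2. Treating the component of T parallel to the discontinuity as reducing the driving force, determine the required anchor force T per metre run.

T = 35 kN/m

Resolving forces along and normal to the sliding plane, with the horizontal anchor force T adding T·sinα to the effective normal force and T·cosα acting up the plane against the driving force:
FS = [c_jL + (W cosα − U + T sinα) tanφ_j] / [W sinα − T cosα]
Without the anchor: N' = 14.8 kN/m, driving T_d = 68.9 kN/m, resisting R = 2·4.7 + 14.8·tan48.0° = 25.9 kN/m, FS = 0.38.
Setting FS = 1.2 and solving for T:
1.2·(68.9 − T cos54.1°) = 25.9 + T sin54.1°·tan48.0°
T·(sin54.1°·tan48.0° + 1.2·cos54.1°) = 1.2·68.9 − 25.9
T·(0.8100·1.1106 + 1.2·0.5864) = 82.6 − 25.9 = 56.7
T·1.6033 = 56.7
T = 35.4 kN/m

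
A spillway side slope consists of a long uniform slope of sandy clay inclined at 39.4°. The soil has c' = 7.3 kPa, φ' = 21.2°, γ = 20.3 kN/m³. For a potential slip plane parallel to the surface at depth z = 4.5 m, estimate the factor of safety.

For an infinite slope with a slip plane parallel to the surface (no pore pressure): FS = [c' + γz cos²β tanφ'] / [γz sinβ cosβ].
γz = 20.3·4.5 = 91.35 kN/m²
Numerator = 7.3 + 91.35·cos²39.4°·tan21.2° = 7.3 + 91.35·0.5971·0.3879 = 28.457 kPa
Denominator = 91.35·sin39.4°·cos39.4° = 91.35·0.6347·0.7727 = 44.805 kPa
FS = 28.457 / 44.805 = 0.635

FS = 0.64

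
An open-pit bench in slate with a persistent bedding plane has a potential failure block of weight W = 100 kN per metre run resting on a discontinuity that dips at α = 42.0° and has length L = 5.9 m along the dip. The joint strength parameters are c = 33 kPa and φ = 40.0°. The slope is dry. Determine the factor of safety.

FS = 3.84

Resolving the block weight along and normal to the plane and applying the Mohr–Coulomb strength on the joint:
N' = W cosα = 100·cos42.0° = 74.3 kN/m
Driving force T = W sinα = 100·sin42.0° = 66.9 kN/m
Resisting force R = c·L + N'·tanφ = 33·5.9 + 74.3·tan40.0° = 194.7 + 62.4 = 257.1 kN/m
FS = R / T = 257.1 / 66.9 = 3.842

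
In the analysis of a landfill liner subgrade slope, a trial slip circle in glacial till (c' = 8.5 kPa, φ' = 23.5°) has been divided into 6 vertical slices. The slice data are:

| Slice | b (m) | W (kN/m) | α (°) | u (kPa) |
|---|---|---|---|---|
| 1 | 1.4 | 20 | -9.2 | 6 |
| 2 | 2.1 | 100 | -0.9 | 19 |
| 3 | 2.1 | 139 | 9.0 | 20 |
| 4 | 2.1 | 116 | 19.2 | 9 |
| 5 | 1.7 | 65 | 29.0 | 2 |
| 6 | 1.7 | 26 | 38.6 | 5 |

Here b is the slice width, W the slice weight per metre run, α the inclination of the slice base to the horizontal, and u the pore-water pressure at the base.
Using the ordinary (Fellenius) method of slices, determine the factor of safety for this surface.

Ordinary method of slices: FS = Σ[c'·Δl_i + (W_i cosα_i − u_i·Δl_i)·tanφ'] / Σ W_i sinα_i, with Δl_i = b_i / cosα_i.
Slice 1: Δl = 1.4/cos(-9.2°) = 1.418 m; N'_1 = 20·cos(-9.2°) − 6·1.418 = 11.2; c'Δl = 12.06; W sinα = -3.2
Slice 2: Δl = 2.1/cos(-0.9°) = 2.100 m; N'_2 = 100·cos(-0.9°) − 19·2.100 = 60.1; c'Δl = 17.85; W sinα = -1.6
Slice 3: Δl = 2.1/cos9.0° = 2.126 m; N'_3 = 139·cos9.0° − 20·2.126 = 94.8; c'Δl = 18.07; W sinα = 21.7
Slice 4: Δl = 2.1/cos19.2° = 2.224 m; N'_4 = 116·cos19.2° − 9·2.224 = 89.5; c'Δl = 18.90; W sinα = 38.1
Slice 5: Δl = 1.7/cos29.0° = 1.944 m; N'_5 = 65·cos29.0° − 2·1.944 = 53.0; c'Δl = 16.52; W sinα = 31.5
Slice 6: Δl = 1.7/cos38.6° = 2.175 m; N'_6 = 26·cos38.6° − 5·2.175 = 9.4; c'Δl = 18.49; W sinα = 16.2
Σc'Δl = 101.9 kN/m; ΣN' = 318.0 kN/m; ΣW sinα = 102.9 kN/m
Resisting = 101.9 + 318.0·tan23.5° = 101.9 + 138.3 = 240.2 kN/m
FS = 240.2 / 102.9 = 2.335

FS = 2.33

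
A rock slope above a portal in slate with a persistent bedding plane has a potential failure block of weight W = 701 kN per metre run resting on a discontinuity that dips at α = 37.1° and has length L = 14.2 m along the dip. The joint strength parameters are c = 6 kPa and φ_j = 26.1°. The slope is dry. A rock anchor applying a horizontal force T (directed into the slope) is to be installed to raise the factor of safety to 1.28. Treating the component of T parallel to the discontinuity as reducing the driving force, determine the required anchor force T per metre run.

Resolving forces along and normal to the sliding plane, with the horizontal anchor force T adding T·sinα to the effective normal force and T·cosα acting up the plane against the driving force:
FS = [cL + (W cosα + T sinα) tanφ_j] / [W sinα − T cosα]
Without the anchor: N' = 559.1 kN/m, driving T_d = 422.8 kN/m, resisting R = 6·14.2 + 559.1·tan26.1° = 359.1 kN/m, FS = 0.85.
Setting FS = 1.28 and solving for T:
1.28·(422.8 − T cos37.1°) = 359.1 + T sin37.1°·tan26.1°
T·(sin37.1°·tan26.1° + 1.28·cos37.1°) = 1.28·422.8 − 359.1
T·(0.6032·0.4899 + 1.28·0.7976) = 541.2 − 359.1 = 182.1
T·1.3164 = 182.1
T = 138.4 kN/m

T = 138 kN/m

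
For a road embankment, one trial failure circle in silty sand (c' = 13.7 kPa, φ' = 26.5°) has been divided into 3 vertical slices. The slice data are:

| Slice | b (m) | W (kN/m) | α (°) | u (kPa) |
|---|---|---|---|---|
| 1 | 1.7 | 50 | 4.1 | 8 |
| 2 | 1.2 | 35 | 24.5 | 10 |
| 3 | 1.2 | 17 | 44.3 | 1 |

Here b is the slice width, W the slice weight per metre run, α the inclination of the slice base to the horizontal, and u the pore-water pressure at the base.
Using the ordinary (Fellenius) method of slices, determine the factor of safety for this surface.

FS = 3.24

Ordinary method of slices: FS = Σ[c'·Δl_i + (W_i cosα_i − u_i·Δl_i)·tanφ'] / Σ W_i sinα_i, with Δl_i = b_i / cosα_i.
Slice 1: Δl = 1.7/cos4.1° = 1.704 m; N'_1 = 50·cos4.1° − 8·1.704 = 36.2; c'Δl = 23.35; W sinα = 3.6
Slice 2: Δl = 1.2/cos24.5° = 1.319 m; N'_2 = 35·cos24.5° − 10·1.319 = 18.7; c'Δl = 18.07; W sinα = 14.5
Slice 3: Δl = 1.2/cos44.3° = 1.677 m; N'_3 = 17·cos44.3° − 1·1.677 = 10.5; c'Δl = 22.97; W sinα = 11.9
Σc'Δl = 64.4 kN/m; ΣN' = 65.4 kN/m; ΣW sinα = 30.0 kN/m
Resisting = 64.4 + 65.4·tan26.5° = 64.4 + 32.6 = 97.0 kN/m
FS = 97.0 / 30.0 = 3.237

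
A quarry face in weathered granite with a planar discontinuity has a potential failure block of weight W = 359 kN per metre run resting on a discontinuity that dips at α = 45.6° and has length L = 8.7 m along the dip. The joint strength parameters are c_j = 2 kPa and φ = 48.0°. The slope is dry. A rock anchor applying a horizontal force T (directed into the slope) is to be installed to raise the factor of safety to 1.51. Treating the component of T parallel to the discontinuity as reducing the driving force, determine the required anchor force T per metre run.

Resolving forces along and normal to the sliding plane, with the horizontal anchor force T adding T·sinα to the effective normal force and T·cosα acting up the plane against the driving force:
FS = [c_jL + (W cosα + T sinα) tanφ] / [W sinα − T cosα]
Without the anchor: N' = 251.2 kN/m, driving T_d = 256.5 kN/m, resisting R = 2·8.7 + 251.2·tan48.0° = 296.4 kN/m, FS = 1.16.
Setting FS = 1.51 and solving for T:
1.51·(256.5 − T cos45.6°) = 296.4 + T sin45.6°·tan48.0°
T·(sin45.6°·tan48.0° + 1.51·cos45.6°) = 1.51·256.5 − 296.4
T·(0.7145·1.1106 + 1.51·0.6997) = 387.3 − 296.4 = 90.9
T·1.8500 = 90.9
T = 49.2 kN/m

T = 49 kN/m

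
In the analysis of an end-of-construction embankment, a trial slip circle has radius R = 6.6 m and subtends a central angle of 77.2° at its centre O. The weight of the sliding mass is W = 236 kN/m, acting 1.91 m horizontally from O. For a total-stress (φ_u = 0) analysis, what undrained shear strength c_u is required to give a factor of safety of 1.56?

FS = c_u·L_a·R / (W·d), so c_u = FS·W·d / (L_a·R).
Arc length L_a = R·θ = 6.6·(77.2°·π/180) = 6.6·1.3474 = 8.89 m
c_u = 1.56·236·1.91 / (8.89·6.6) = 703.2 / 58.69 = 11.98 kPa

c_u = 12.0 kPa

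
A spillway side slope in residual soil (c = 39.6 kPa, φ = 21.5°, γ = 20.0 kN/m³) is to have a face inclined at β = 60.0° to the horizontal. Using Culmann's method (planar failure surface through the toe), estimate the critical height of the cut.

Culmann's analysis gives the critical failure plane at α_cr = (β + φ)/2 = (60.0 + 21.5)/2 = 40.8°, and the critical height
H_c = (4c/γ) · sinβ cosφ / [1 − cos(β − φ)]
    = (4·39.6/20.0) · sin60.0°·cos21.5° / [1 − cos(38.5°)]
    = 7.920 · 0.8660·0.9304 / [1 − 0.7826]
    = 7.920 · 0.8058 / 0.2174
    = 29.36 m

H_c = 29.36 m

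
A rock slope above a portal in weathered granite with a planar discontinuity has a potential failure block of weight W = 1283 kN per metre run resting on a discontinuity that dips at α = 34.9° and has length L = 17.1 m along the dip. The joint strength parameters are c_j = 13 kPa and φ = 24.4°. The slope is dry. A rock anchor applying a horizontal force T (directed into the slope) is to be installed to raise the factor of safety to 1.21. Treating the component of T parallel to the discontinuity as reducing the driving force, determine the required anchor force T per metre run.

Resolving forces along and normal to the sliding plane, with the horizontal anchor force T adding T·sinα to the effective normal force and T·cosα acting up the plane against the driving force:
FS = [c_jL + (W cosα + T sinα) tanφ] / [W sinα − T cosα]
Without the anchor: N' = 1052.3 kN/m, driving T_d = 734.1 kN/m, resisting R = 13·17.1 + 1052.3·tan24.4° = 699.6 kN/m, FS = 0.95.
Setting FS = 1.21 and solving for T:
1.21·(734.1 − T cos34.9°) = 699.6 + T sin34.9°·tan24.4°
T·(sin34.9°·tan24.4° + 1.21·cos34.9°) = 1.21·734.1 − 699.6
T·(0.5721·0.4536 + 1.21·0.8202) = 888.2 − 699.6 = 188.6
T·1.2519 = 188.6
T = 150.6 kN/m

T = 151 kN/m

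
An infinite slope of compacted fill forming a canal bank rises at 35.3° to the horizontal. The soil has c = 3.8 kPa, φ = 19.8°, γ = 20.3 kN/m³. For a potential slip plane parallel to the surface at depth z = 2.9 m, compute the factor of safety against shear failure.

FS = 0.65

For an infinite slope with a slip plane parallel to the surface (no pore pressure): FS = [c + γz cos²β tanφ] / [γz sinβ cosβ].
γz = 20.3·2.9 = 58.87 kN/m²
Numerator = 3.8 + 58.87·cos²35.3°·tan19.8° = 3.8 + 58.87·0.6661·0.3600 = 17.917 kPa
Denominator = 58.87·sin35.3°·cos35.3° = 58.87·0.5779·0.8161 = 27.764 kPa
FS = 17.917 / 27.764 = 0.645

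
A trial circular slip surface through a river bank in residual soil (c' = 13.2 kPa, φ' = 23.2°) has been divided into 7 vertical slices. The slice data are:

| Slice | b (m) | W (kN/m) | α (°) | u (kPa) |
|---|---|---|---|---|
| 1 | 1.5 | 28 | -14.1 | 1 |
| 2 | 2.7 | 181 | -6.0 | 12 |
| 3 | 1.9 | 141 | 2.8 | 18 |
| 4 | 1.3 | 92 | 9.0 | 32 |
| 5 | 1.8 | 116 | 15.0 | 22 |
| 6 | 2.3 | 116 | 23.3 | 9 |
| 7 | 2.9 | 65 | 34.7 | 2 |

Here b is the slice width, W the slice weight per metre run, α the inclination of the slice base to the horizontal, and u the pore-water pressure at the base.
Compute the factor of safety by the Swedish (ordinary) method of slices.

FS = 3.97

Ordinary method of slices: FS = Σ[c'·Δl_i + (W_i cosα_i − u_i·Δl_i)·tanφ'] / Σ W_i sinα_i, with Δl_i = b_i / cosα_i.
Slice 1: Δl = 1.5/cos(-14.1°) = 1.547 m; N'_1 = 28·cos(-14.1°) − 1·1.547 = 25.6; c'Δl = 20.42; W sinα = -6.8
Slice 2: Δl = 2.7/cos(-6.0°) = 2.715 m; N'_2 = 181·cos(-6.0°) − 12·2.715 = 147.4; c'Δl = 35.84; W sinα = -18.9
Slice 3: Δl = 1.9/cos2.8° = 1.902 m; N'_3 = 141·cos2.8° − 18·1.902 = 106.6; c'Δl = 25.11; W sinα = 6.9
Slice 4: Δl = 1.3/cos9.0° = 1.316 m; N'_4 = 92·cos9.0° − 32·1.316 = 48.7; c'Δl = 17.37; W sinα = 14.4
Slice 5: Δl = 1.8/cos15.0° = 1.863 m; N'_5 = 116·cos15.0° − 22·1.863 = 71.1; c'Δl = 24.60; W sinα = 30.0
Slice 6: Δl = 2.3/cos23.3° = 2.504 m; N'_6 = 116·cos23.3° − 9·2.504 = 84.0; c'Δl = 33.06; W sinα = 45.9
Slice 7: Δl = 2.9/cos34.7° = 3.527 m; N'_7 = 65·cos34.7° − 2·3.527 = 46.4; c'Δl = 46.56; W sinα = 37.0
Σc'Δl = 203.0 kN/m; ΣN' = 529.8 kN/m; ΣW sinα = 108.4 kN/m
Resisting = 203.0 + 529.8·tan23.2° = 203.0 + 227.1 = 430.0 kN/m
FS = 430.0 / 108.4 = 3.965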